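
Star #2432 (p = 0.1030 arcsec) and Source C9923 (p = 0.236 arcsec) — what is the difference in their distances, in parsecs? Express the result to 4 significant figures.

d_A = 1/0.1030″ = 9.7087 pc; d_B = 1/0.2360″ = 4.2373 pc.
|d_B − d_A| = |4.2373 − 9.7087| = 5.4714 pc.

5.471 pc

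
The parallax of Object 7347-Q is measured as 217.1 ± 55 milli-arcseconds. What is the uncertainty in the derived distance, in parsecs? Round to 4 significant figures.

1.167 pc

d = 1/p, so σ_d = σ_p / p².
σ_d = 0.0550 / (0.2171)² = 0.0550 / 0.047132 = 1.1669 pc.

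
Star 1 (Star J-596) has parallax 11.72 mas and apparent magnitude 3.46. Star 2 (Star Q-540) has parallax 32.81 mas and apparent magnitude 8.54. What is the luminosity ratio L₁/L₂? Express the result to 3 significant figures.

L₁/L₂ = 844

d₁ = 1/p₁ = 1/0.01172″ = 85.324 pc; d₂ = 1/p₂ = 1/0.03281″ = 30.479 pc.
M₁ = m₁ − 5 log₁₀ d₁ + 5 = 3.46 − 9.6554 + 5 = -1.1954.
M₂ = 8.54 − 7.4200 + 5 = 6.1200.
L₁/L₂ = 10^(0.4(M₂ − M₁)) = 10^(0.4 × 7.3154) = 10^2.92616 = 843.65.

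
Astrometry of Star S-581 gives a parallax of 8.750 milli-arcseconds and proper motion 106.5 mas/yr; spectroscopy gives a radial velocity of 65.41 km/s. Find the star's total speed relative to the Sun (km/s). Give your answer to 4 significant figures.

87.22 km/s

d = 1/p = 1/0.008750″ = 114.29 pc.
μ = 106.5 mas/yr = 0.1065 ″/yr.
v_t = 4.740 μ d = 4.740 × 0.1065 × 114.29 = 57.695 km/s.
v = √(v_r² + v_t²) = √(65.41² + 57.695²) = √7607.18 = 87.219 km/s.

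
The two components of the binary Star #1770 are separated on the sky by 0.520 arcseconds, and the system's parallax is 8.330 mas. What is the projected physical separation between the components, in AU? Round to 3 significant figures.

62.4 AU

d = 1/p = 1/0.008330″ = 120.05 pc.
At distance d (pc), an angle of θ arcsec spans θ·d AU: s = 0.520 × 120.05 = 62.426 AU.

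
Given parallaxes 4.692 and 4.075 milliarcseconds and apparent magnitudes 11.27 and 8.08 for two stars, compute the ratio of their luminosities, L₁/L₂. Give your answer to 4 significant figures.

L₁/L₂ = 0.03995

d₁ = 1/p₁ = 1/0.004692″ = 213.13 pc; d₂ = 1/p₂ = 1/0.004075″ = 245.4 pc.
M₁ = m₁ − 5 log₁₀ d₁ + 5 = 11.27 − 11.6432 + 5 = 4.6268.
M₂ = 8.08 − 11.9494 + 5 = 1.1306.
L₁/L₂ = 10^(0.4(M₂ − M₁)) = 10^(0.4 × (-3.4962)) = 10^(-1.39848) = 0.03995.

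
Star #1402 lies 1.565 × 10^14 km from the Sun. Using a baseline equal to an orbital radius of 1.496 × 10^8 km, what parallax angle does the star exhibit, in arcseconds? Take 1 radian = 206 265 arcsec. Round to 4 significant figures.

θ ≈ B/d = (1.496 × 10^8) / (1.565 × 10^14) = 9.5591 × 10^-7 rad.
In arcseconds: 9.5591 × 10^-7 × 206265 = 0.19717″.

0.1972 arcsec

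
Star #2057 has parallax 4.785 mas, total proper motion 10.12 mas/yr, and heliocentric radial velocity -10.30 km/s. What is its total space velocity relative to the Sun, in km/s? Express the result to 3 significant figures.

d = 1/p = 1/0.004785″ = 208.99 pc.
μ = 10.12 mas/yr = 0.01012 ″/yr.
v_t = 4.740 μ d = 4.740 × 0.01012 × 208.99 = 10.025 km/s.
v = √(v_r² + v_t²) = √((-10.30)² + 10.025²) = √206.591 = 14.373 km/s.

14.4 km/s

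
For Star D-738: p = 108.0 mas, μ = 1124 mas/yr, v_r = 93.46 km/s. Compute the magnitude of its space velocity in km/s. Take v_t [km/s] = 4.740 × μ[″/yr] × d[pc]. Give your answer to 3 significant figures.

d = 1/p = 1/0.1080″ = 9.2593 pc.
μ = 1124 mas/yr = 1.124 ″/yr.
v_t = 4.740 μ d = 4.740 × 1.124 × 9.2593 = 49.331 km/s.
v = √(v_r² + v_t²) = √(93.46² + 49.331²) = √11168.3 = 105.68 km/s.

106 km/s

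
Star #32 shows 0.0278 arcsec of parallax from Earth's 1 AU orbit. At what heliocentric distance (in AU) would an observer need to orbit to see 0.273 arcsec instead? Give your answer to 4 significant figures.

Parallax scales linearly with baseline: p ∝ B, so B = p_target / p_Earth × 1 AU.
B = 0.273 / 0.0278 = 9.8201 AU.

9.820 AU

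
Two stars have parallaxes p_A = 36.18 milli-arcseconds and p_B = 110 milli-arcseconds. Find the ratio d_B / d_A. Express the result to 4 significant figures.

Since d = 1/p, d_B/d_A = p_A/p_B.
= 36.18 / 110 = 0.32891.

0.3289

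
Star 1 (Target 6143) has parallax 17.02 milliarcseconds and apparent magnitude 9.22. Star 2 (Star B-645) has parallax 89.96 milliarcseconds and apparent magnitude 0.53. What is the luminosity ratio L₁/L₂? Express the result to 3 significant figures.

d₁ = 1/p₁ = 1/0.01702″ = 58.754 pc; d₂ = 1/p₂ = 1/0.08996″ = 11.116 pc.
M₁ = m₁ − 5 log₁₀ d₁ + 5 = 9.22 − 8.8452 + 5 = 5.3748.
M₂ = 0.53 − 5.2297 + 5 = 0.3003.
L₁/L₂ = 10^(0.4(M₂ − M₁)) = 10^(0.4 × (-5.0745)) = 10^(-2.02980) = 0.0093368.

L₁/L₂ = 0.00934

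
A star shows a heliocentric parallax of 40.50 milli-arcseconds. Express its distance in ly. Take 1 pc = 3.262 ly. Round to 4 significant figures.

80.54 ly

p = 40.50 milli-arcseconds = 0.04050 arcsec.
d = 1/p = 1/0.04050 = 24.691 pc.
In light-years: 24.691 × 3.262 = 80.542 ly.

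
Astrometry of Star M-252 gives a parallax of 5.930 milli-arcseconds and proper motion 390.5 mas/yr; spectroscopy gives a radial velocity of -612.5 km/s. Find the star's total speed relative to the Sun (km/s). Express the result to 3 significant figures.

d = 1/p = 1/0.005930″ = 168.63 pc.
μ = 390.5 mas/yr = 0.3905 ″/yr.
v_t = 4.740 μ d = 4.740 × 0.3905 × 168.63 = 312.13 km/s.
v = √(v_r² + v_t²) = √((-612.5)² + 312.13²) = √472581 = 687.45 km/s.

687 km/s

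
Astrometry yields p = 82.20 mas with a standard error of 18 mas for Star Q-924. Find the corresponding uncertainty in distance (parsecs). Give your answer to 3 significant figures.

d = 1/p, so σ_d = σ_p / p².
σ_d = 0.0180 / (0.08220)² = 0.0180 / 0.0067568 = 2.664 pc.

2.66 pc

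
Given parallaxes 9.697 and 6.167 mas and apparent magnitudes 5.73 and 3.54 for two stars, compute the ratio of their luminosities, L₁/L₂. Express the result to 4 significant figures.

L₁/L₂ = 0.05381

d₁ = 1/p₁ = 1/0.009697″ = 103.12 pc; d₂ = 1/p₂ = 1/0.006167″ = 162.15 pc.
M₁ = m₁ − 5 log₁₀ d₁ + 5 = 5.73 − 10.0667 + 5 = 0.6633.
M₂ = 3.54 − 11.0496 + 5 = -2.5096.
L₁/L₂ = 10^(0.4(M₂ − M₁)) = 10^(0.4 × (-3.1729)) = 10^(-1.26916) = 0.053807.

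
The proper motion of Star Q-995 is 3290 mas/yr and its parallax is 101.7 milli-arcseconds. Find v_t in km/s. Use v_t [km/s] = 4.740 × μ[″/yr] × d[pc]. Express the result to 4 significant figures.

153.3 km/s

d = 1/p = 1/0.1017″ = 9.8328 pc.
μ = 3290 mas/yr = 3.29 ″/yr.
v_t = 4.74 × μ × d = 4.74 × 3.29 × 9.8328 = 153.34 km/s.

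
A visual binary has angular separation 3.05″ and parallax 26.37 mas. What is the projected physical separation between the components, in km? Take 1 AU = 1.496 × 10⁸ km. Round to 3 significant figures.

d = 1/p = 1/0.02637″ = 37.922 pc.
At distance d (pc), an angle of θ arcsec spans θ·d AU: s = 3.05 × 37.922 = 115.66 AU.
= 115.66 × 1.496 × 10⁸ km = 1.7303 × 10^10 km.

1.73 × 10^10 km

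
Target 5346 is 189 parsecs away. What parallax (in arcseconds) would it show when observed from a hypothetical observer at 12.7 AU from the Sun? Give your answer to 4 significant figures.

0.06720 arcsec

p (arcsec) = B (AU) / d (pc).
p = 12.7 / 189 = 0.067196 arcsec.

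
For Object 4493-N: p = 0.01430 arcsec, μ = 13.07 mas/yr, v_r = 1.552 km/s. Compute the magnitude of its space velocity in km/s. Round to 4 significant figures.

4.602 km/s

d = 1/p = 1/0.01430″ = 69.93 pc.
μ = 13.07 mas/yr = 0.01307 ″/yr.
v_t = 4.740 μ d = 4.740 × 0.01307 × 69.93 = 4.3323 km/s.
v = √(v_r² + v_t²) = √(1.552² + 4.3323²) = √21.1775 = 4.6019 km/s.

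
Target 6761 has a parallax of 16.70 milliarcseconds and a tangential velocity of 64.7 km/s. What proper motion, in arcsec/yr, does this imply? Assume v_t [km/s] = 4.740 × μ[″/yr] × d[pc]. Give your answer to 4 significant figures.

d = 1/p = 1/0.01670″ = 59.88 pc.
μ = v_t / (4.74 d) = 64.7 / (4.74 × 59.88) = 64.7 / 283.83 = 0.22795 ″/yr.

0.2280 arcsec/yr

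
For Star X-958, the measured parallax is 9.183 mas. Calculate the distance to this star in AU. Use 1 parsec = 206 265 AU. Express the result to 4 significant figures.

p = 9.183 mas = 0.009183 arcsec.
d = 1/p = 1/0.009183 = 108.9 pc.
In AU: 108.9 × 206265 = 2.2462 × 10^7 AU.

2.246 × 10^7 AU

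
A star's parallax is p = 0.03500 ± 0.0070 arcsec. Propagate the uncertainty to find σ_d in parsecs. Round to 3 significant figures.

5.71 pc

d = 1/p, so σ_d = σ_p / p².
σ_d = 0.00700 / (0.03500)² = 0.00700 / 0.001225 = 5.7143 pc.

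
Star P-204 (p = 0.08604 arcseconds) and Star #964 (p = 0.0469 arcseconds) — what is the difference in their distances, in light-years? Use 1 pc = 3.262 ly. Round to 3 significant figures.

31.6 ly

d_A = 1/0.08604″ = 11.623 pc; d_B = 1/0.04690″ = 21.322 pc.
|d_B − d_A| = |21.322 − 11.623| = 9.699 pc = 9.699 × 3.262 ly = 31.638 ly.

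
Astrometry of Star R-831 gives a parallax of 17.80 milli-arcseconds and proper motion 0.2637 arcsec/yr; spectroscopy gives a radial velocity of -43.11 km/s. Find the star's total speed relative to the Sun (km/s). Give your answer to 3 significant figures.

82.4 km/s

d = 1/p = 1/0.01780″ = 56.18 pc.
v_t = 4.740 μ d = 4.740 × 0.2637 × 56.18 = 70.222 km/s.
v = √(v_r² + v_t²) = √((-43.11)² + 70.222²) = √6789.6 = 82.399 km/s.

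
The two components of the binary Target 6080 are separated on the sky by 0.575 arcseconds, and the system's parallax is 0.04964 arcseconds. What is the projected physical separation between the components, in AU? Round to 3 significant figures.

d = 1/p = 1/0.04964″ = 20.145 pc.
At distance d (pc), an angle of θ arcsec spans θ·d AU: s = 0.575 × 20.145 = 11.583 AU.

11.6 AU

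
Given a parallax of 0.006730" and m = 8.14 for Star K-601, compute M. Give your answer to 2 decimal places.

d = 1/p = 1/0.006730″ = 148.59 pc.
m − M = 5 log₁₀(148.59) − 5 = 10.8599 − 5 = 5.8599.
M = m − (m − M) = 8.14 − 5.8599 = 2.28.

M = 2.28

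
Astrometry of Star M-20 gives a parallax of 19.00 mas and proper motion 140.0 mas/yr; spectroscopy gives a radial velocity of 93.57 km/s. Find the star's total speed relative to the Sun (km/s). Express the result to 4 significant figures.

99.88 km/s

d = 1/p = 1/0.01900″ = 52.632 pc.
μ = 140.0 mas/yr = 0.1400 ″/yr.
v_t = 4.740 μ d = 4.740 × 0.1400 × 52.632 = 34.927 km/s.
v = √(v_r² + v_t²) = √(93.57² + 34.927²) = √9975.24 = 99.876 km/s.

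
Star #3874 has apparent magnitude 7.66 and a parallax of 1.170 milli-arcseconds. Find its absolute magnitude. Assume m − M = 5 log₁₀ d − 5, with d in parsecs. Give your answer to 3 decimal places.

d = 1/p = 1/0.001170″ = 854.7 pc.
m − M = 5 log₁₀(854.7) − 5 = 14.6591 − 5 = 9.6591.
M = m − (m − M) = 7.66 − 9.6591 = -1.999.

M = -1.999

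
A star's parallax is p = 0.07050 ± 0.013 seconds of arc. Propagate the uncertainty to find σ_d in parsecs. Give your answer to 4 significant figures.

d = 1/p, so σ_d = σ_p / p².
σ_d = 0.0130 / (0.07050)² = 0.0130 / 0.0049703 = 2.6155 pc.

2.616 pc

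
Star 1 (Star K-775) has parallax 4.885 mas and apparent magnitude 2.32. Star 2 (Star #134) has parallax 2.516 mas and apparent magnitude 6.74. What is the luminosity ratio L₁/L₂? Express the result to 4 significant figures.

d₁ = 1/p₁ = 1/0.004885″ = 204.71 pc; d₂ = 1/p₂ = 1/0.002516″ = 397.46 pc.
M₁ = m₁ − 5 log₁₀ d₁ + 5 = 2.32 − 11.5557 + 5 = -4.2357.
M₂ = 6.74 − 12.9965 + 5 = -1.2565.
L₁/L₂ = 10^(0.4(M₂ − M₁)) = 10^(0.4 × 2.9792) = 10^1.19168 = 15.548.

L₁/L₂ = 15.55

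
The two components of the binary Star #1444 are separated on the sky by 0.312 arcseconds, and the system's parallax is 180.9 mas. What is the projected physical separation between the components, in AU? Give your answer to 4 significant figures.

1.725 AU

d = 1/p = 1/0.1809″ = 5.5279 pc.
At distance d (pc), an angle of θ arcsec spans θ·d AU: s = 0.312 × 5.5279 = 1.7247 AU.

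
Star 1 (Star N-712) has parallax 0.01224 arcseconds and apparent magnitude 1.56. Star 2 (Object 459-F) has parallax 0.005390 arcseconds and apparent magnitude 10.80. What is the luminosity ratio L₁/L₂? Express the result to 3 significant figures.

d₁ = 1/p₁ = 1/0.01224″ = 81.699 pc; d₂ = 1/p₂ = 1/0.005390″ = 185.53 pc.
M₁ = m₁ − 5 log₁₀ d₁ + 5 = 1.56 − 9.5611 + 5 = -3.0011.
M₂ = 10.80 − 11.3421 + 5 = 4.4579.
L₁/L₂ = 10^(0.4(M₂ − M₁)) = 10^(0.4 × 7.4590) = 10^2.98360 = 962.94.

L₁/L₂ = 963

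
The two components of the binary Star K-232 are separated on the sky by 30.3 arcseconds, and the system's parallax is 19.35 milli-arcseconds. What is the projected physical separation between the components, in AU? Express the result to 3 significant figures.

1570 AU

d = 1/p = 1/0.01935″ = 51.68 pc.
At distance d (pc), an angle of θ arcsec spans θ·d AU: s = 30.3 × 51.68 = 1565.9 AU.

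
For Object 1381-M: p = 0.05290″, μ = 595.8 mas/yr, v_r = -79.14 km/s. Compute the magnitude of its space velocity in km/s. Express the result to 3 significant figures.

95.5 km/s

d = 1/p = 1/0.05290″ = 18.904 pc.
μ = 595.8 mas/yr = 0.5958 ″/yr.
v_t = 4.740 μ d = 4.740 × 0.5958 × 18.904 = 53.387 km/s.
v = √(v_r² + v_t²) = √((-79.14)² + 53.387²) = √9113.31 = 95.464 km/s.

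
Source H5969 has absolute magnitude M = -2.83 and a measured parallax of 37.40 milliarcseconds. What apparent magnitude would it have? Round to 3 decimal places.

d = 1/p = 1/0.03740″ = 26.738 pc.
m − M = 5 log₁₀ d − 5 = 5 log₁₀(26.738) − 5 = 7.1356 − 5 = 2.1356.
m = M + (m − M) = -2.83 + 2.1356 = -0.694.

m = -0.694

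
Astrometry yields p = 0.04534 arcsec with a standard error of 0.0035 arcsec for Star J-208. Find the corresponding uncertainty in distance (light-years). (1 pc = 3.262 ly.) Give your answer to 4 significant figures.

d = 1/p, so σ_d = σ_p / p².
σ_d = 0.00350 / (0.04534)² = 0.00350 / 0.0020557 = 1.7026 pc = 1.7026 × 3.262 ly = 5.5539 ly.

5.554 ly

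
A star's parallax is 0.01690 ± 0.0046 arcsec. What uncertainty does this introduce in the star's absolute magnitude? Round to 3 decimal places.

σ_M = 0.591 mag

M = m − 5 log₁₀ d + 5 = m + 5 log₁₀ p + 5, so ∂M/∂p = 5/(p ln 10).
σ_M = (5/ln 10) · (σ_p/p) = 2.1715 × 0.0046/0.01690 = 2.1715 × 0.27219 = 0.59106.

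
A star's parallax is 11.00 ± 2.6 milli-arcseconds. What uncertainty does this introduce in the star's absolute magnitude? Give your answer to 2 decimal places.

σ_M = 0.51 mag

M = m − 5 log₁₀ d + 5 = m + 5 log₁₀ p + 5, so ∂M/∂p = 5/(p ln 10).
σ_M = (5/ln 10) · (σ_p/p) = 2.1715 × 2.6/11.00 = 2.1715 × 0.23636 = 0.51326.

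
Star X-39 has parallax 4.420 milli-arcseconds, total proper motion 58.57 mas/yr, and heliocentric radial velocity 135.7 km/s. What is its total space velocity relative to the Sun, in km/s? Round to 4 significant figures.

d = 1/p = 1/0.004420″ = 226.24 pc.
μ = 58.57 mas/yr = 0.05857 ″/yr.
v_t = 4.740 μ d = 4.740 × 0.05857 × 226.24 = 62.809 km/s.
v = √(v_r² + v_t²) = √(135.7² + 62.809²) = √22359.5 = 149.53 km/s.

149.5 km/s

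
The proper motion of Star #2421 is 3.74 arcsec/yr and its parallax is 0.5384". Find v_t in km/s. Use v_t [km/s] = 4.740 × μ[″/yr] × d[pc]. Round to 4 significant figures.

d = 1/p = 1/0.5384″ = 1.8574 pc.
v_t = 4.74 × μ × d = 4.74 × 3.74 × 1.8574 = 32.927 km/s.

32.93 km/s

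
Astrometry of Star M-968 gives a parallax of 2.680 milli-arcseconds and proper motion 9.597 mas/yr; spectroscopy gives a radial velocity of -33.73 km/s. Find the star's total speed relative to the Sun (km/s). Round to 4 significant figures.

d = 1/p = 1/0.002680″ = 373.13 pc.
μ = 9.597 mas/yr = 0.009597 ″/yr.
v_t = 4.740 μ d = 4.740 × 0.009597 × 373.13 = 16.974 km/s.
v = √(v_r² + v_t²) = √((-33.73)² + 16.974²) = √1425.83 = 37.76 km/s.

37.76 km/s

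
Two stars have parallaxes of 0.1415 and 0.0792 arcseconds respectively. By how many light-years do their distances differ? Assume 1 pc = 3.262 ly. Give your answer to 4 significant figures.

18.13 ly

d_A = 1/0.1415″ = 7.0671 pc; d_B = 1/0.07920″ = 12.626 pc.
|d_B − d_A| = |12.626 − 7.0671| = 5.5589 pc = 5.5589 × 3.262 ly = 18.133 ly.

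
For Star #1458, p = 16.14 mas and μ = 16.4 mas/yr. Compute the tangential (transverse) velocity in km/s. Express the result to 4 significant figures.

d = 1/p = 1/0.01614″ = 61.958 pc.
μ = 16.4 mas/yr = 0.0164 ″/yr.
v_t = 4.74 × μ × d = 4.74 × 0.0164 × 61.958 = 4.8164 km/s.

4.816 km/s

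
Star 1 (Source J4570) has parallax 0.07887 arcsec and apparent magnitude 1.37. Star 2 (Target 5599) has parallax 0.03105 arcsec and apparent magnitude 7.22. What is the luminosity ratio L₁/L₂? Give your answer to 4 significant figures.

L₁/L₂ = 33.91

d₁ = 1/p₁ = 1/0.07887″ = 12.679 pc; d₂ = 1/p₂ = 1/0.03105″ = 32.206 pc.
M₁ = m₁ − 5 log₁₀ d₁ + 5 = 1.37 − 5.5154 + 5 = 0.8546.
M₂ = 7.22 − 7.5397 + 5 = 4.6803.
L₁/L₂ = 10^(0.4(M₂ − M₁)) = 10^(0.4 × 3.8257) = 10^1.53028 = 33.906.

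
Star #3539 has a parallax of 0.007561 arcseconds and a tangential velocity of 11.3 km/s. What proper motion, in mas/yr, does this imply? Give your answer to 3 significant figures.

d = 1/p = 1/0.007561″ = 132.26 pc.
μ = v_t / (4.74 d) = 11.3 / (4.74 × 132.26) = 11.3 / 626.91 = 0.018025 ″/yr = 18.025 mas/yr.

18.0 mas/yr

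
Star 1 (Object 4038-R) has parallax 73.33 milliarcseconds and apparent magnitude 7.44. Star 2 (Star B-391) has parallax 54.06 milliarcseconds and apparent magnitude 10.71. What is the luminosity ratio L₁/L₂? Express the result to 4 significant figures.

L₁/L₂ = 11.05

d₁ = 1/p₁ = 1/0.07333″ = 13.637 pc; d₂ = 1/p₂ = 1/0.05406″ = 18.498 pc.
M₁ = m₁ − 5 log₁₀ d₁ + 5 = 7.44 − 5.6736 + 5 = 6.7664.
M₂ = 10.71 − 6.3356 + 5 = 9.3744.
L₁/L₂ = 10^(0.4(M₂ − M₁)) = 10^(0.4 × 2.6080) = 10^1.04320 = 11.046.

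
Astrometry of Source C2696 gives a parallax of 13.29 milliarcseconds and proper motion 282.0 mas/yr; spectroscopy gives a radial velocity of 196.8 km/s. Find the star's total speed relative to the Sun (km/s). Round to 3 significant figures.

d = 1/p = 1/0.01329″ = 75.245 pc.
μ = 282.0 mas/yr = 0.2820 ″/yr.
v_t = 4.740 μ d = 4.740 × 0.2820 × 75.245 = 100.58 km/s.
v = √(v_r² + v_t²) = √(196.8² + 100.58²) = √48846.6 = 221.01 km/s.

221 km/s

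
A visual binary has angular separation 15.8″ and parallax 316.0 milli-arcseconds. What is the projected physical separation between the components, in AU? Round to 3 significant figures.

d = 1/p = 1/0.3160″ = 3.1646 pc.
At distance d (pc), an angle of θ arcsec spans θ·d AU: s = 15.8 × 3.1646 = 50.001 AU.

50.0 AU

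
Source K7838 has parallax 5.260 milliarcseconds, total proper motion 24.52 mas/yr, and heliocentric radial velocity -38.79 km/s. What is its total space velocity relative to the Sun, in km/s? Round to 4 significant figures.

44.64 km/s

d = 1/p = 1/0.005260″ = 190.11 pc.
μ = 24.52 mas/yr = 0.02452 ″/yr.
v_t = 4.740 μ d = 4.740 × 0.02452 × 190.11 = 22.095 km/s.
v = √(v_r² + v_t²) = √((-38.79)² + 22.095²) = √1992.85 = 44.641 km/s.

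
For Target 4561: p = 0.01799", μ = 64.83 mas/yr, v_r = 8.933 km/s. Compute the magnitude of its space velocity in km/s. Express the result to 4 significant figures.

d = 1/p = 1/0.01799″ = 55.586 pc.
μ = 64.83 mas/yr = 0.06483 ″/yr.
v_t = 4.740 μ d = 4.740 × 0.06483 × 55.586 = 17.081 km/s.
v = √(v_r² + v_t²) = √(8.933² + 17.081²) = √371.559 = 19.276 km/s.

19.28 km/s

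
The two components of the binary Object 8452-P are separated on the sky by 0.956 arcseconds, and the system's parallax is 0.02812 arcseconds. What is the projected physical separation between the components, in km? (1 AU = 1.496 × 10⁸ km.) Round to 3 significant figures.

5.09 × 10^9 km

d = 1/p = 1/0.02812″ = 35.562 pc.
At distance d (pc), an angle of θ arcsec spans θ·d AU: s = 0.956 × 35.562 = 33.997 AU.
= 33.997 × 1.496 × 10⁸ km = 5.0860 × 10^9 km.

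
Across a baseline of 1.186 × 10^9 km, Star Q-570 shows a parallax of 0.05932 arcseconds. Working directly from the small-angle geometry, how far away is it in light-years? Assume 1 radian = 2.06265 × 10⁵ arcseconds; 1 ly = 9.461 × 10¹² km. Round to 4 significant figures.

435.9 ly

θ = 0.05932″ = 0.05932/206265 = 2.8759 × 10^-7 rad.
d = B/θ = (1.186 × 10^9) / (2.8759 × 10^-7) = 4.1239 × 10^15 km = (4.1239 × 10^15) / (9.461 × 10^12) ly = 435.88 ly.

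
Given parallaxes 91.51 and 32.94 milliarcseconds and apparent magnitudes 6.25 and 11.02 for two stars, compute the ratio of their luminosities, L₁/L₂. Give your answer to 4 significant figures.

d₁ = 1/p₁ = 1/0.09151″ = 10.928 pc; d₂ = 1/p₂ = 1/0.03294″ = 30.358 pc.
M₁ = m₁ − 5 log₁₀ d₁ + 5 = 6.25 − 5.1927 + 5 = 6.0573.
M₂ = 11.02 − 7.4114 + 5 = 8.6086.
L₁/L₂ = 10^(0.4(M₂ − M₁)) = 10^(0.4 × 2.5513) = 10^1.02052 = 10.484.

L₁/L₂ = 10.48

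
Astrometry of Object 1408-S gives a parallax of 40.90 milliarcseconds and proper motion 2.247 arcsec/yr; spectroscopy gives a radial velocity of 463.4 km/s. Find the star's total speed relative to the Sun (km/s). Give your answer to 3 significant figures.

532 km/s

d = 1/p = 1/0.04090″ = 24.45 pc.
v_t = 4.740 μ d = 4.740 × 2.247 × 24.45 = 260.41 km/s.
v = √(v_r² + v_t²) = √(463.4² + 260.41²) = √282553 = 531.56 km/s.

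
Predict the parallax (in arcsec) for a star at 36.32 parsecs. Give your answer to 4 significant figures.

p = 1/d = 1/36.32 = 0.027533 arcsec.

0.02753 arcsec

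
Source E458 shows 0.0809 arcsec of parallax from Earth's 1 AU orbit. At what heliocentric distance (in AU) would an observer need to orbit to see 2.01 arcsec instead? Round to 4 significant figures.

Parallax scales linearly with baseline: p ∝ B, so B = p_target / p_Earth × 1 AU.
B = 2.01 / 0.0809 = 24.845 AU.

24.85 AU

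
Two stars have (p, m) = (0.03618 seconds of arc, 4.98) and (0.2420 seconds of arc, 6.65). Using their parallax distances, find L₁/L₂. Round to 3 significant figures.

L₁/L₂ = 208

d₁ = 1/p₁ = 1/0.03618″ = 27.64 pc; d₂ = 1/p₂ = 1/0.2420″ = 4.1322 pc.
M₁ = m₁ − 5 log₁₀ d₁ + 5 = 4.98 − 7.2077 + 5 = 2.7723.
M₂ = 6.65 − 3.0809 + 5 = 8.5691.
L₁/L₂ = 10^(0.4(M₂ − M₁)) = 10^(0.4 × 5.7968) = 10^2.31872 = 208.31.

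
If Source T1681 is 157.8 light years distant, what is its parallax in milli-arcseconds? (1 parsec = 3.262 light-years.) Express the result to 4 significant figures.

d = 157.8 ly ÷ 3.262 = 48.375 pc.
p = 1/d = 1/48.375 = 0.020672 arcsec.
= 0.020672 × 1000 = 20.672 mas.

20.67 mas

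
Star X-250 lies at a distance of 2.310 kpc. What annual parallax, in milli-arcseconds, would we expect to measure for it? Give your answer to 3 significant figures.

d = 2.310 kpc = 2310 pc.
p = 1/d = 1/2310 = 0.0004329 arcsec.
= 0.0004329 × 1000 = 0.4329 mas.

0.433 mas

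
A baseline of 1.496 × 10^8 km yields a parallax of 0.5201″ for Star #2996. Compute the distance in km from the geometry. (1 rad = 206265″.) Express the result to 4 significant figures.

θ = 0.5201″ = 0.5201/206265 = 2.5215 × 10^-6 rad.
d = B/θ = (1.496 × 10^8) / (2.5215 × 10^-6) = 5.9330 × 10^13 km.

5.933 × 10^13 km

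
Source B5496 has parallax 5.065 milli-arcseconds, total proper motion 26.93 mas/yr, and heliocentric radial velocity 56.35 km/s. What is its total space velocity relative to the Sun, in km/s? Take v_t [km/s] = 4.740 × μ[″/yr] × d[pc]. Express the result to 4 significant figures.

61.73 km/s

d = 1/p = 1/0.005065″ = 197.43 pc.
μ = 26.93 mas/yr = 0.02693 ″/yr.
v_t = 4.740 μ d = 4.740 × 0.02693 × 197.43 = 25.202 km/s.
v = √(v_r² + v_t²) = √(56.35² + 25.202²) = √3810.46 = 61.729 km/s.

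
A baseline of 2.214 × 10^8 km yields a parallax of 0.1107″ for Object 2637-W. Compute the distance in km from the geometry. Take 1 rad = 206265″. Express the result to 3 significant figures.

4.13 × 10^14 km

θ = 0.1107″ = 0.1107/206265 = 5.3669 × 10^-7 rad.
d = B/θ = (2.214 × 10^8) / (5.3669 × 10^-7) = 4.1253 × 10^14 km.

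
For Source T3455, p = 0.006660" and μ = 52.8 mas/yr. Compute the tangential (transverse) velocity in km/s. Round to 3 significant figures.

37.6 km/s

d = 1/p = 1/0.006660″ = 150.15 pc.
μ = 52.8 mas/yr = 0.0528 ″/yr.
v_t = 4.74 × μ × d = 4.74 × 0.0528 × 150.15 = 37.578 km/s.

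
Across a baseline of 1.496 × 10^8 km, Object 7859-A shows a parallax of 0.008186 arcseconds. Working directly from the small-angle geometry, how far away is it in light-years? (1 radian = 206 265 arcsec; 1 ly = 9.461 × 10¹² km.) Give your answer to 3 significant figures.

θ = 0.008186″ = 0.008186/206265 = 3.9687 × 10^-8 rad.
d = B/θ = (1.496 × 10^8) / (3.9687 × 10^-8) = 3.7695 × 10^15 km = (3.7695 × 10^15) / (9.461 × 10^12) ly = 398.43 ly.

398 ly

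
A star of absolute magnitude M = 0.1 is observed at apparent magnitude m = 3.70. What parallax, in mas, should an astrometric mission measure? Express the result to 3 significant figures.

m − M = 3.70 − 0.1 = 3.60.
d = 10^((m−M)/5 + 1) = 10^1.720 = 52.481 pc.
p = 1/d = 1/52.481 = 0.019055 arcsec = 19.055 mas.

19.1 mas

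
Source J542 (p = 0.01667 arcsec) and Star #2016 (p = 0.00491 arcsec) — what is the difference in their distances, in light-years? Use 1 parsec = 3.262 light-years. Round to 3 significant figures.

d_A = 1/0.01667″ = 59.988 pc; d_B = 1/0.004910″ = 203.67 pc.
|d_B − d_A| = |203.67 − 59.988| = 143.68 pc = 143.68 × 3.262 ly = 468.68 ly.

469 ly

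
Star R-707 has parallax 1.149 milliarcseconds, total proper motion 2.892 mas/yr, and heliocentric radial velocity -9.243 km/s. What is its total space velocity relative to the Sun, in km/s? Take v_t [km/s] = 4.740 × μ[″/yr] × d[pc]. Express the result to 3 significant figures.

d = 1/p = 1/0.001149″ = 870.32 pc.
μ = 2.892 mas/yr = 0.002892 ″/yr.
v_t = 4.740 μ d = 4.740 × 0.002892 × 870.32 = 11.93 km/s.
v = √(v_r² + v_t²) = √((-9.243)² + 11.93²) = √227.758 = 15.092 km/s.

15.1 km/s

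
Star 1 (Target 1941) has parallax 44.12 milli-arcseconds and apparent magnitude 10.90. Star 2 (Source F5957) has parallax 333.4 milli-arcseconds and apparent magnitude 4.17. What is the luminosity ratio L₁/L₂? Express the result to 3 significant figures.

d₁ = 1/p₁ = 1/0.04412″ = 22.665 pc; d₂ = 1/p₂ = 1/0.3334″ = 2.9994 pc.
M₁ = m₁ − 5 log₁₀ d₁ + 5 = 10.90 − 6.7768 + 5 = 9.1232.
M₂ = 4.17 − 2.3852 + 5 = 6.7848.
L₁/L₂ = 10^(0.4(M₂ − M₁)) = 10^(0.4 × (-2.3384)) = 10^(-0.93536) = 0.11605.

L₁/L₂ = 0.116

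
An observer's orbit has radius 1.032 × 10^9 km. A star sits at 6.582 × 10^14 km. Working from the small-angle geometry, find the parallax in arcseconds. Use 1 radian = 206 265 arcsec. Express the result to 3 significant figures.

0.323 arcsec

θ ≈ B/d = (1.032 × 10^9) / (6.582 × 10^14) = 1.5679 × 10^-6 rad.
In arcseconds: 1.5679 × 10^-6 × 206265 = 0.3234″.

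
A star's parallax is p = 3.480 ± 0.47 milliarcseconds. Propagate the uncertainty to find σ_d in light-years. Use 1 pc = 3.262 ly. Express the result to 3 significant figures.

127 ly

d = 1/p, so σ_d = σ_p / p².
σ_d = 0.000470 / (0.003480)² = 0.000470 / 0.00001211 = 38.811 pc = 38.811 × 3.262 ly = 126.6 ly.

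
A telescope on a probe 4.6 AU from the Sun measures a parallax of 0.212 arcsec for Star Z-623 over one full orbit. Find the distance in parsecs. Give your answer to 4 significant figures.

21.70 pc

With baseline B (in AU) and parallax p (in arcsec), d = B/p parsecs.
d = 4.6 / 0.212 = 21.698 pc.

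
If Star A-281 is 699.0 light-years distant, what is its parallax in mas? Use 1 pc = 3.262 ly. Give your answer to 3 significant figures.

d = 699.0 ly ÷ 3.262 = 214.29 pc.
p = 1/d = 1/214.29 = 0.0046666 arcsec.
= 0.0046666 × 1000 = 4.6666 mas.

4.67 mas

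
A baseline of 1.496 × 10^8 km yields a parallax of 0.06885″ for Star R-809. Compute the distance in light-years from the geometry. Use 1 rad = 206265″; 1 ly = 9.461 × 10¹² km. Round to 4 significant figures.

47.37 ly

θ = 0.06885″ = 0.06885/206265 = 3.3379 × 10^-7 rad.
d = B/θ = (1.496 × 10^8) / (3.3379 × 10^-7) = 4.4819 × 10^14 km = (4.4819 × 10^14) / (9.461 × 10^12) ly = 47.372 ly.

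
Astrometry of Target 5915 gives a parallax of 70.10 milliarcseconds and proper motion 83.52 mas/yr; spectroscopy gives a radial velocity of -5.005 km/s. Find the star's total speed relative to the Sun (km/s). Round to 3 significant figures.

7.55 km/s

d = 1/p = 1/0.07010″ = 14.265 pc.
μ = 83.52 mas/yr = 0.08352 ″/yr.
v_t = 4.740 μ d = 4.740 × 0.08352 × 14.265 = 5.6473 km/s.
v = √(v_r² + v_t²) = √((-5.005)² + 5.6473²) = √56.942 = 7.546 km/s.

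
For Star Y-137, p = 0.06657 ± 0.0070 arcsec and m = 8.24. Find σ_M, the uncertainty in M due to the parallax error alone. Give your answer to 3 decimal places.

σ_M = 0.228 mag

M = m − 5 log₁₀ d + 5 = m + 5 log₁₀ p + 5, so ∂M/∂p = 5/(p ln 10).
σ_M = (5/ln 10) · (σ_p/p) = 2.1715 × 0.0070/0.06657 = 2.1715 × 0.10515 = 0.22833.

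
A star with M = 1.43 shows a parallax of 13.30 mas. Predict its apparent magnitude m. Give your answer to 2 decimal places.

d = 1/p = 1/0.01330″ = 75.188 pc.
m − M = 5 log₁₀ d − 5 = 5 log₁₀(75.188) − 5 = 9.3807 − 5 = 4.3807.
m = M + (m − M) = 1.43 + 4.3807 = 5.81.

m = 5.81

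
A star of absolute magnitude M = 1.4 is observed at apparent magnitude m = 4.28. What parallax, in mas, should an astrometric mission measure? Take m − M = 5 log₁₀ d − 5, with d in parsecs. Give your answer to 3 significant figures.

26.5 mas

m − M = 4.28 − 1.4 = 2.88.
d = 10^((m−M)/5 + 1) = 10^1.576 = 37.67 pc.
p = 1/d = 1/37.67 = 0.026546 arcsec = 26.546 mas.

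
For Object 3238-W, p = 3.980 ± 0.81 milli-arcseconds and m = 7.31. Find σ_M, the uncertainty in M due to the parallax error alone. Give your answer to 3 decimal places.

σ_M = 0.442 mag

M = m − 5 log₁₀ d + 5 = m + 5 log₁₀ p + 5, so ∂M/∂p = 5/(p ln 10).
σ_M = (5/ln 10) · (σ_p/p) = 2.1715 × 0.81/3.980 = 2.1715 × 0.20352 = 0.44194.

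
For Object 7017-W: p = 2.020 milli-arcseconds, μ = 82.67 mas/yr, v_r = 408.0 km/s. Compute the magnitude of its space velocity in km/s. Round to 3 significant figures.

452 km/s

d = 1/p = 1/0.002020″ = 495.05 pc.
μ = 82.67 mas/yr = 0.08267 ″/yr.
v_t = 4.740 μ d = 4.740 × 0.08267 × 495.05 = 193.99 km/s.
v = √(v_r² + v_t²) = √(408.0² + 193.99²) = √204096 = 451.77 km/s.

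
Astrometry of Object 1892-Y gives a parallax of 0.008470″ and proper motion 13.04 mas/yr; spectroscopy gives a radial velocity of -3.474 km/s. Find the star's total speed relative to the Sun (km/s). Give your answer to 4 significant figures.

d = 1/p = 1/0.008470″ = 118.06 pc.
μ = 13.04 mas/yr = 0.01304 ″/yr.
v_t = 4.740 μ d = 4.740 × 0.01304 × 118.06 = 7.2972 km/s.
v = √(v_r² + v_t²) = √((-3.474)² + 7.2972²) = √65.3178 = 8.0819 km/s.

8.082 km/s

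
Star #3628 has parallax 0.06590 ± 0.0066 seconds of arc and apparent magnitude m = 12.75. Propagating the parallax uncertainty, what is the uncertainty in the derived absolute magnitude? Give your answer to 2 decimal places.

σ_M = 0.22 mag

M = m − 5 log₁₀ d + 5 = m + 5 log₁₀ p + 5, so ∂M/∂p = 5/(p ln 10).
σ_M = (5/ln 10) · (σ_p/p) = 2.1715 × 0.0066/0.06590 = 2.1715 × 0.10015 = 0.21748.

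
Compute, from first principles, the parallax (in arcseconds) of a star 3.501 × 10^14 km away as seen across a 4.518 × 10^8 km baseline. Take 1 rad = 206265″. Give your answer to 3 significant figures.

0.266 arcsec

θ ≈ B/d = (4.518 × 10^8) / (3.501 × 10^14) = 1.2905 × 10^-6 rad.
In arcseconds: 1.2905 × 10^-6 × 206265 = 0.26618″.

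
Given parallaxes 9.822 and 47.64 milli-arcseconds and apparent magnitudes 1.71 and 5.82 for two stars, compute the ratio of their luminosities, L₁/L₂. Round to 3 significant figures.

d₁ = 1/p₁ = 1/0.009822″ = 101.81 pc; d₂ = 1/p₂ = 1/0.04764″ = 20.991 pc.
M₁ = m₁ − 5 log₁₀ d₁ + 5 = 1.71 − 10.0390 + 5 = -3.3290.
M₂ = 5.82 − 6.6102 + 5 = 4.2098.
L₁/L₂ = 10^(0.4(M₂ − M₁)) = 10^(0.4 × 7.5388) = 10^3.01552 = 1036.4.

L₁/L₂ = 1040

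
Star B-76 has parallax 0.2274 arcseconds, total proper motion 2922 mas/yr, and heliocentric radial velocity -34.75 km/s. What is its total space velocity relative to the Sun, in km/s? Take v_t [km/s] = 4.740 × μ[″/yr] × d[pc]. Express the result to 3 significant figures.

70.1 km/s

d = 1/p = 1/0.2274″ = 4.3975 pc.
μ = 2922 mas/yr = 2.922 ″/yr.
v_t = 4.740 μ d = 4.740 × 2.922 × 4.3975 = 60.907 km/s.
v = √(v_r² + v_t²) = √((-34.75)² + 60.907²) = √4917.23 = 70.123 km/s.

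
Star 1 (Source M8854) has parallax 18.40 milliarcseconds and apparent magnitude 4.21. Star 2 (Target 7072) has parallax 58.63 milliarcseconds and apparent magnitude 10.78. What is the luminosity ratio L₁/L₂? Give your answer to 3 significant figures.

d₁ = 1/p₁ = 1/0.01840″ = 54.348 pc; d₂ = 1/p₂ = 1/0.05863″ = 17.056 pc.
M₁ = m₁ − 5 log₁₀ d₁ + 5 = 4.21 − 8.6759 + 5 = 0.5341.
M₂ = 10.78 − 6.1594 + 5 = 9.6206.
L₁/L₂ = 10^(0.4(M₂ − M₁)) = 10^(0.4 × 9.0865) = 10^3.63460 = 4311.2.

L₁/L₂ = 4310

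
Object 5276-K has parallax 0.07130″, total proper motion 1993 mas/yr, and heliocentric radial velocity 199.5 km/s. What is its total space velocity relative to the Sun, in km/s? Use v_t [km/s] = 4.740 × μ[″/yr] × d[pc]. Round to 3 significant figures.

239 km/s

d = 1/p = 1/0.07130″ = 14.025 pc.
μ = 1993 mas/yr = 1.993 ″/yr.
v_t = 4.740 μ d = 4.740 × 1.993 × 14.025 = 132.49 km/s.
v = √(v_r² + v_t²) = √(199.5² + 132.49²) = √57353.9 = 239.49 km/s.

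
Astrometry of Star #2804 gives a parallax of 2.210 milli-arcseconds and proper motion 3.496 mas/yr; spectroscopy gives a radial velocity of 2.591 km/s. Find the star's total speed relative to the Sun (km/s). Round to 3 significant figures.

7.93 km/s

d = 1/p = 1/0.002210″ = 452.49 pc.
μ = 3.496 mas/yr = 0.003496 ″/yr.
v_t = 4.740 μ d = 4.740 × 0.003496 × 452.49 = 7.4982 km/s.
v = √(v_r² + v_t²) = √(2.591² + 7.4982²) = √62.9363 = 7.9332 km/s.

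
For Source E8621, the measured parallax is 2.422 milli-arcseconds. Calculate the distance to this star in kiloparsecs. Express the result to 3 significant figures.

0.413 kpc

p = 2.422 milli-arcseconds = 0.002422 arcsec.
d = 1/p = 1/0.002422 = 412.88 pc.
= 0.41288 kpc.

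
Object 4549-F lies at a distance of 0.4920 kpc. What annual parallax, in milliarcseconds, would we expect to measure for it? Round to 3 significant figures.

2.03 mas

d = 0.4920 kpc = 492 pc.
p = 1/d = 1/492 = 0.0020325 arcsec.
= 0.0020325 × 1000 = 2.0325 mas.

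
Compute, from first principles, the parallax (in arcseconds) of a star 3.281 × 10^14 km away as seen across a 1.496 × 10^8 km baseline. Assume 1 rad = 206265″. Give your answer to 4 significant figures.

0.09405 arcsec

θ ≈ B/d = (1.496 × 10^8) / (3.281 × 10^14) = 4.5596 × 10^-7 rad.
In arcseconds: 4.5596 × 10^-7 × 206265 = 0.094049″.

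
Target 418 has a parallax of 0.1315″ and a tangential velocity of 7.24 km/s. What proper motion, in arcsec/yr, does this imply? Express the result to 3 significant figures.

0.201 arcsec/yr

d = 1/p = 1/0.1315″ = 7.6046 pc.
μ = v_t / (4.74 d) = 7.24 / (4.74 × 7.6046) = 7.24 / 36.046 = 0.20085 ″/yr.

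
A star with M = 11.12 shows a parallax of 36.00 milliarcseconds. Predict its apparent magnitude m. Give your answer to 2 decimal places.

d = 1/p = 1/0.03600″ = 27.778 pc.
m − M = 5 log₁₀ d − 5 = 5 log₁₀(27.778) − 5 = 7.2185 − 5 = 2.2185.
m = M + (m − M) = 11.12 + 2.2185 = 13.34.

m = 13.34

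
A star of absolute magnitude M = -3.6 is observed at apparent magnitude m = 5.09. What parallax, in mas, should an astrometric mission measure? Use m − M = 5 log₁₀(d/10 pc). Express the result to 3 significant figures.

m − M = 5.09 − (-3.6) = 8.69.
d = 10^((m−M)/5 + 1) = 10^2.738 = 547.02 pc.
p = 1/d = 1/547.02 = 0.0018281 arcsec = 1.8281 mas.

1.83 mas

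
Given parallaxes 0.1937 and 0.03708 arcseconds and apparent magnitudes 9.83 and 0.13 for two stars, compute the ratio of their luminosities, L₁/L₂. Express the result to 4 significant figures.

L₁/L₂ = 4.831 × 10^-6

d₁ = 1/p₁ = 1/0.1937″ = 5.1626 pc; d₂ = 1/p₂ = 1/0.03708″ = 26.969 pc.
M₁ = m₁ − 5 log₁₀ d₁ + 5 = 9.83 − 3.5643 + 5 = 11.2657.
M₂ = 0.13 − 7.1543 + 5 = -2.0243.
L₁/L₂ = 10^(0.4(M₂ − M₁)) = 10^(0.4 × (-13.2900)) = 10^(-5.31600) = 0.0000048306.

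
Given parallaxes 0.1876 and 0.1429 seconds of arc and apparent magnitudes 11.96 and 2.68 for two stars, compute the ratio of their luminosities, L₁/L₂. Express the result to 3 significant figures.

L₁/L₂ = 0.000113

d₁ = 1/p₁ = 1/0.1876″ = 5.3305 pc; d₂ = 1/p₂ = 1/0.1429″ = 6.9979 pc.
M₁ = m₁ − 5 log₁₀ d₁ + 5 = 11.96 − 3.6338 + 5 = 13.3262.
M₂ = 2.68 − 4.2248 + 5 = 3.4552.
L₁/L₂ = 10^(0.4(M₂ − M₁)) = 10^(0.4 × (-9.8710)) = 10^(-3.94840) = 0.00011262.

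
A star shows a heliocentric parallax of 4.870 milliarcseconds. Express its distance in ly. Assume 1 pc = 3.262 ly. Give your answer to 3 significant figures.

670 ly

p = 4.870 milliarcseconds = 0.004870 arcsec.
d = 1/p = 1/0.004870 = 205.34 pc.
In light-years: 205.34 × 3.262 = 669.82 ly.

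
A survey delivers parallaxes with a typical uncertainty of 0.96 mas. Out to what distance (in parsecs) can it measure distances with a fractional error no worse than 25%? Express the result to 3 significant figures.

σ_d/d = σ_p/p, so the condition is σ_p/p ≤ 0.25, i.e. p ≥ σ_p/0.25.
p_min = 0.96/0.25 = 3.84 mas = 0.00384 arcsec.
d_max = 1/p_min = 1/0.00384 = 260.42 pc.

260 pc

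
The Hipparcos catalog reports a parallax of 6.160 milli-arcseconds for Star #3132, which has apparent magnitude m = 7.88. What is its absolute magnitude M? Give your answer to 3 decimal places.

M = 1.828

d = 1/p = 1/0.006160″ = 162.34 pc.
m − M = 5 log₁₀(162.34) − 5 = 11.0521 − 5 = 6.0521.
M = m − (m − M) = 7.88 − 6.0521 = 1.828.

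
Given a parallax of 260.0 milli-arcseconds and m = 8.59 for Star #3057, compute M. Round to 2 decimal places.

M = 10.66

d = 1/p = 1/0.2600″ = 3.8462 pc.
m − M = 5 log₁₀(3.8462) − 5 = 2.9252 − 5 = -2.0748.
M = m − (m − M) = 8.59 − (-2.0748) = 10.66.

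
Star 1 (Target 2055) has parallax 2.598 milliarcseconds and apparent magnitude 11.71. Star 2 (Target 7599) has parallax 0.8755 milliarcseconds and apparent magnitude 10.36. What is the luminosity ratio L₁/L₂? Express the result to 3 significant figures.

L₁/L₂ = 0.0328

d₁ = 1/p₁ = 1/0.002598″ = 384.91 pc; d₂ = 1/p₂ = 1/0.0008755″ = 1142.2 pc.
M₁ = m₁ − 5 log₁₀ d₁ + 5 = 11.71 − 12.9268 + 5 = 3.7832.
M₂ = 10.36 − 15.2887 + 5 = 0.0713.
L₁/L₂ = 10^(0.4(M₂ − M₁)) = 10^(0.4 × (-3.7119)) = 10^(-1.48476) = 0.032752.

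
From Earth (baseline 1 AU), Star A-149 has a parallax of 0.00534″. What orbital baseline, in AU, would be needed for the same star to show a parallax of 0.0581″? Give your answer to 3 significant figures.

10.9 AU

Parallax scales linearly with baseline: p ∝ B, so B = p_target / p_Earth × 1 AU.
B = 0.0581 / 0.00534 = 10.88 AU.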